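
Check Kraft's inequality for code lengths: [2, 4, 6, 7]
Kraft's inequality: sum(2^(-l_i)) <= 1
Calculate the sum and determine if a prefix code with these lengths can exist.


Sum = 2^(-2) + 2^(-4) + 2^(-6) + 2^(-7)
    = 0.25 + 0.0625 + 0.015625 + 0.0078125
    = 43/128 = 0.3359375
Since 0.3359375 <= 1, Kraft's inequality IS satisfied.
A prefix code with these lengths CAN exist.

Kraft sum = 0.3359375. Satisfied.


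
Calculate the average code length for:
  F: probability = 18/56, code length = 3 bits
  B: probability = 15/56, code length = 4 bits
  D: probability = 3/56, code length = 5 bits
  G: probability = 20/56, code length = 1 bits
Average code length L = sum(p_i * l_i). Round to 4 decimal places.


Weighted contributions p_i * l_i:
  F: (18/56) * 3 = 54/56
  B: (15/56) * 4 = 60/56
  D: (3/56) * 5 = 15/56
  G: (20/56) * 1 = 20/56
Sum = (54 + 60 + 15 + 20)/56 = 149/56

L = 149/56 = 2.6607 bits/symbol


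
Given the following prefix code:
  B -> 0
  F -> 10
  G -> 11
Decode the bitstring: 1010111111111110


Decoding step by step:
Bits 10 -> F
Bits 10 -> F
Bits 11 -> G
Bits 11 -> G
Bits 11 -> G
Bits 11 -> G
Bits 11 -> G
Bits 10 -> F


Decoded message: FFGGGGGF


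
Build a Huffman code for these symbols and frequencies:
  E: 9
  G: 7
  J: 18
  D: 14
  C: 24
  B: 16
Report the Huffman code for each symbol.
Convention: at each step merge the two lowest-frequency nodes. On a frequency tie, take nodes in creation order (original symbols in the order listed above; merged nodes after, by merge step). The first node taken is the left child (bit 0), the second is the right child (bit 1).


Huffman tree construction:
Step 1: Merge G(7) + E(9) = 16
Step 2: Merge D(14) + B(16) = 30
Step 3: Merge (G+E)(16) + J(18) = 34
Step 4: Merge C(24) + (D+B)(30) = 54
Step 5: Merge ((G+E)+J)(34) + (C+(D+B))(54) = 88
Read each symbol's code off the tree from the root (left child = 0, right child = 1).

Codes:
  E: 001 (length 3)
  G: 000 (length 3)
  J: 01 (length 2)
  D: 110 (length 3)
  C: 10 (length 2)
  B: 111 (length 3)
Average code length: 222/88 = 2.5227 bits/symbol


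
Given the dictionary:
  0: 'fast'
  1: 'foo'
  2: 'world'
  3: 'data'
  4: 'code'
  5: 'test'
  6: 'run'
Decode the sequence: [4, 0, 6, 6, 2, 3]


Look up each index in the dictionary:
  4 -> 'code'
  0 -> 'fast'
  6 -> 'run'
  6 -> 'run'
  2 -> 'world'
  3 -> 'data'

Decoded: "code fast run run world data"


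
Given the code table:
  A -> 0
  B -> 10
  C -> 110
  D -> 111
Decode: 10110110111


Decoding:
10 -> B
110 -> C
110 -> C
111 -> D


Result: BCCD


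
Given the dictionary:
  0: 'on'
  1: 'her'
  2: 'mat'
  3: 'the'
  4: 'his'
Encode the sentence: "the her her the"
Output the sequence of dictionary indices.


Look up each word in the dictionary:
  'the' -> 3
  'her' -> 1
  'her' -> 1
  'the' -> 3

Encoded: [3, 1, 1, 3]


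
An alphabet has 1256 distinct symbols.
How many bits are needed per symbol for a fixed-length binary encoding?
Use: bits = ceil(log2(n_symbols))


log2(1256) = 10.2946
Bracket: 2^10 = 1024 < 1256 <= 2^11 = 2048
So ceil(log2(1256)) = 11

bits = ceil(log2(1256)) = ceil(10.2946) = 11 bits


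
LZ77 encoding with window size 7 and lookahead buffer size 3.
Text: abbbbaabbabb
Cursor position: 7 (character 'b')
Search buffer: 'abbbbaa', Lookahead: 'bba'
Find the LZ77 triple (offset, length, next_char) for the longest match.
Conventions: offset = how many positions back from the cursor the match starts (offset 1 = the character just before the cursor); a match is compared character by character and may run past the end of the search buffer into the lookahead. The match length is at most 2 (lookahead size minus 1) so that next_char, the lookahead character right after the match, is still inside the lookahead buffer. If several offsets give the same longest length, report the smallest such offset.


Try each offset into the search buffer:
  offset=1 (pos 6, char 'a'): match length 0
  offset=2 (pos 5, char 'a'): match length 0
  offset=3 (pos 4, char 'b'): match length 1
  offset=4 (pos 3, char 'b'): match length 2
  offset=5 (pos 2, char 'b'): match length 2
  offset=6 (pos 1, char 'b'): match length 2
  offset=7 (pos 0, char 'a'): match length 0
Longest match has length 2, found at offsets 4, 5, 6; take the smallest, offset 4.
next_char = character at position 7 + 2 = 9 -> 'a'

Best match: offset=4, length=2 (matching 'bb' starting at position 3)
LZ77 triple: (4, 2, 'a')


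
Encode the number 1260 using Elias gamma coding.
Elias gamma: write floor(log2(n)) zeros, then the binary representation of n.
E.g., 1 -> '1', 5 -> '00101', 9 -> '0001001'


num_bits = floor(log2(1260)) + 1 = 11
leading_zeros = num_bits - 1 = 10
binary(1260) = 10011101100

Elias gamma(1260) = '0000000000' + '10011101100' = 000000000010011101100 (21 bits)


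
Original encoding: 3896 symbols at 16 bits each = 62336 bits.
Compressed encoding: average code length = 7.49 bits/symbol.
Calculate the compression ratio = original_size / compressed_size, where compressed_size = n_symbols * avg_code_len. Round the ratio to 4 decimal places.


original_size = n_symbols * orig_bits = 3896 * 16 = 62336 bits
compressed_size = n_symbols * avg_code_len = 3896 * 7.49 = 29181.04 bits
ratio = original_size / compressed_size = 62336 / 29181.04 = 2.1362

Compression ratio = 2.1362


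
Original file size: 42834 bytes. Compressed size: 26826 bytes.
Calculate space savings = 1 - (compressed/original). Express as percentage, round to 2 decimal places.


ratio = compressed/original = 26826/42834 = 0.626278
savings = 1 - ratio = 1 - 0.626278 = 0.373722
as a percentage: 0.373722 * 100 = 37.37%

Space savings = 1 - 26826/42834 = 37.37%


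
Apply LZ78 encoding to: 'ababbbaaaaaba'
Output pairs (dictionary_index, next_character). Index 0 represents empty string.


LZ78 encoding steps:
Dictionary: {0: ''}
Step 1: w='' (idx 0), next='a' -> output (0, 'a'), add 'a' as idx 1
Step 2: w='' (idx 0), next='b' -> output (0, 'b'), add 'b' as idx 2
Step 3: w='a' (idx 1), next='b' -> output (1, 'b'), add 'ab' as idx 3
Step 4: w='b' (idx 2), next='b' -> output (2, 'b'), add 'bb' as idx 4
Step 5: w='a' (idx 1), next='a' -> output (1, 'a'), add 'aa' as idx 5
Step 6: w='aa' (idx 5), next='a' -> output (5, 'a'), add 'aaa' as idx 6
Step 7: w='b' (idx 2), next='a' -> output (2, 'a'), add 'ba' as idx 7


Encoded: [(0, 'a'), (0, 'b'), (1, 'b'), (2, 'b'), (1, 'a'), (5, 'a'), (2, 'a')]


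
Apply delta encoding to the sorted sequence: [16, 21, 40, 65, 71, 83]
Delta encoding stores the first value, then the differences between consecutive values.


First value: 16
Deltas:
  21 - 16 = 5
  40 - 21 = 19
  65 - 40 = 25
  71 - 65 = 6
  83 - 71 = 12


Delta encoded: [16, 5, 19, 25, 6, 12]


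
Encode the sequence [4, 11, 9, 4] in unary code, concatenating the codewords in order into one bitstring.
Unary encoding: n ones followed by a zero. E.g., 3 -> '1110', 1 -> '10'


Encode each number as n ones followed by a terminating 0:
  4 -> 11110 (5 bits)
  11 -> 111111111110 (12 bits)
  9 -> 1111111110 (10 bits)
  4 -> 11110 (5 bits)
Total length = 5 + 12 + 10 + 5 = 32 bits.

Unary([4, 11, 9, 4]) = 11110111111111110111111111011110 (32 bits)


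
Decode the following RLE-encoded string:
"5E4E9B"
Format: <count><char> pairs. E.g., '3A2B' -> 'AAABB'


Expanding each <count><char> pair:
  5E -> 'EEEEE'
  4E -> 'EEEE'
  9B -> 'BBBBBBBBB'

Decoded = EEEEEEEEEBBBBBBBBB


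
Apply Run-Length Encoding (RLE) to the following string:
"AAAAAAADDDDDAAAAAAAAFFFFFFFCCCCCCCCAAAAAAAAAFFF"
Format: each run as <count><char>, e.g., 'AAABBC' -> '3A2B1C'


Scanning runs left to right:
  i=0: run of 'A' x 7 -> '7A'
  i=7: run of 'D' x 5 -> '5D'
  i=12: run of 'A' x 8 -> '8A'
  i=20: run of 'F' x 7 -> '7F'
  i=27: run of 'C' x 8 -> '8C'
  i=35: run of 'A' x 9 -> '9A'
  i=44: run of 'F' x 3 -> '3F'

RLE = 7A5D8A7F8C9A3F


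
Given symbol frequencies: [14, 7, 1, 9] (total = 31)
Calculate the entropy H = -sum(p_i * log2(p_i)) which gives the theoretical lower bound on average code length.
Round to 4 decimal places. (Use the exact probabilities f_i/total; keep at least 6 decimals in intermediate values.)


Per-symbol terms -p_i * log2(p_i) with p_i = f_i/31:
  p = 14/31 = 0.451613: log2(p) = -1.146841, -p*log2(p) = 0.517928
  p = 7/31 = 0.225806: log2(p) = -2.146841, -p*log2(p) = 0.484771
  p = 1/31 = 0.032258: log2(p) = -4.954196, -p*log2(p) = 0.159813
  p = 9/31 = 0.290323: log2(p) = -1.784271, -p*log2(p) = 0.518014
H = 0.517928 + 0.484771 + 0.159813 + 0.518014 = 1.680526

H = 1.6805 bits/symbol


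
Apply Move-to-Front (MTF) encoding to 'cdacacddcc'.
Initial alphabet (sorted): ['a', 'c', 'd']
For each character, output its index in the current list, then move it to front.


MTF encoding:
'c': index 1 in ['a', 'c', 'd'] -> ['c', 'a', 'd']
'd': index 2 in ['c', 'a', 'd'] -> ['d', 'c', 'a']
'a': index 2 in ['d', 'c', 'a'] -> ['a', 'd', 'c']
'c': index 2 in ['a', 'd', 'c'] -> ['c', 'a', 'd']
'a': index 1 in ['c', 'a', 'd'] -> ['a', 'c', 'd']
'c': index 1 in ['a', 'c', 'd'] -> ['c', 'a', 'd']
'd': index 2 in ['c', 'a', 'd'] -> ['d', 'c', 'a']
'd': index 0 in ['d', 'c', 'a'] -> ['d', 'c', 'a']
'c': index 1 in ['d', 'c', 'a'] -> ['c', 'd', 'a']
'c': index 0 in ['c', 'd', 'a'] -> ['c', 'd', 'a']


Output: [1, 2, 2, 2, 1, 1, 2, 0, 1, 0]


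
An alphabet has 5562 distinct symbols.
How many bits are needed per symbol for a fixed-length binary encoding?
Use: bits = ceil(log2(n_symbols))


log2(5562) = 12.4414
Bracket: 2^12 = 4096 < 5562 <= 2^13 = 8192
So ceil(log2(5562)) = 13

bits = ceil(log2(5562)) = ceil(12.4414) = 13 bits


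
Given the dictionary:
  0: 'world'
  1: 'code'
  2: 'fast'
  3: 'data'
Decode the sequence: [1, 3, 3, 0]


Look up each index in the dictionary:
  1 -> 'code'
  3 -> 'data'
  3 -> 'data'
  0 -> 'world'

Decoded: "code data data world"


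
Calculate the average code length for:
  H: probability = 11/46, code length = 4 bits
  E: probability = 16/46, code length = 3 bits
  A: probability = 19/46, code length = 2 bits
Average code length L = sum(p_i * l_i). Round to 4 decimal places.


Weighted contributions p_i * l_i:
  H: (11/46) * 4 = 44/46
  E: (16/46) * 3 = 48/46
  A: (19/46) * 2 = 38/46
Sum = (44 + 48 + 38)/46 = 130/46

L = 130/46 = 2.8261 bits/symbol


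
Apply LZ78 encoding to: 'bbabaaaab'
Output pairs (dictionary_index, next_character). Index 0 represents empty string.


LZ78 encoding steps:
Dictionary: {0: ''}
Step 1: w='' (idx 0), next='b' -> output (0, 'b'), add 'b' as idx 1
Step 2: w='b' (idx 1), next='a' -> output (1, 'a'), add 'ba' as idx 2
Step 3: w='ba' (idx 2), next='a' -> output (2, 'a'), add 'baa' as idx 3
Step 4: w='' (idx 0), next='a' -> output (0, 'a'), add 'a' as idx 4
Step 5: w='a' (idx 4), next='b' -> output (4, 'b'), add 'ab' as idx 5


Encoded: [(0, 'b'), (1, 'a'), (2, 'a'), (0, 'a'), (4, 'b')]


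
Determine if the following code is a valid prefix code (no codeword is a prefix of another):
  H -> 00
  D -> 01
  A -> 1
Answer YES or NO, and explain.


Checking each pair (does one codeword prefix another?):
  H='00' vs D='01': no prefix
  H='00' vs A='1': no prefix
  D='01' vs H='00': no prefix
  D='01' vs A='1': no prefix
  A='1' vs H='00': no prefix
  A='1' vs D='01': no prefix
No violation found over all pairs.

YES -- this is a valid prefix code. No codeword is a prefix of any other codeword.


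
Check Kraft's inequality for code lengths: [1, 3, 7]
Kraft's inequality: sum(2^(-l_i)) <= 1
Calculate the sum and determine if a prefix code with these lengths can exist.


Sum = 2^(-1) + 2^(-3) + 2^(-7)
    = 0.5 + 0.125 + 0.0078125
    = 81/128 = 0.6328125
Since 0.6328125 <= 1, Kraft's inequality IS satisfied.
A prefix code with these lengths CAN exist.

Kraft sum = 0.6328125. Satisfied.


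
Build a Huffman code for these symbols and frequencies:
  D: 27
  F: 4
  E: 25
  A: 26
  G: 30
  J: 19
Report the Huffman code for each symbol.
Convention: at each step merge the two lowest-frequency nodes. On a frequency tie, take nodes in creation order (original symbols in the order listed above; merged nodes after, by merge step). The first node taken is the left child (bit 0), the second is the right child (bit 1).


Huffman tree construction:
Step 1: Merge F(4) + J(19) = 23
Step 2: Merge (F+J)(23) + E(25) = 48
Step 3: Merge A(26) + D(27) = 53
Step 4: Merge G(30) + ((F+J)+E)(48) = 78
Step 5: Merge (A+D)(53) + (G+((F+J)+E))(78) = 131
Read each symbol's code off the tree from the root (left child = 0, right child = 1).

Codes:
  D: 01 (length 2)
  F: 1100 (length 4)
  E: 111 (length 3)
  A: 00 (length 2)
  G: 10 (length 2)
  J: 1101 (length 4)
Average code length: 333/131 = 2.5420 bits/symbol


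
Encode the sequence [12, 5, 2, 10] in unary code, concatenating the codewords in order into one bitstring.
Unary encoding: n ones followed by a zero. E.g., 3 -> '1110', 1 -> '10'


Encode each number as n ones followed by a terminating 0:
  12 -> 1111111111110 (13 bits)
  5 -> 111110 (6 bits)
  2 -> 110 (3 bits)
  10 -> 11111111110 (11 bits)
Total length = 13 + 6 + 3 + 11 = 33 bits.

Unary([12, 5, 2, 10]) = 111111111111011111011011111111110 (33 bits)


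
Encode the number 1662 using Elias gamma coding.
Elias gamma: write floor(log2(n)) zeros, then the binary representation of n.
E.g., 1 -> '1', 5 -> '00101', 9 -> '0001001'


num_bits = floor(log2(1662)) + 1 = 11
leading_zeros = num_bits - 1 = 10
binary(1662) = 11001111110

Elias gamma(1662) = '0000000000' + '11001111110' = 000000000011001111110 (21 bits)


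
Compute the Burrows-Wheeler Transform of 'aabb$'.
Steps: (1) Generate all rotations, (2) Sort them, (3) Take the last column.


Rotations (sorted):
  0: $aabb -> last char: b
  1: aabb$ -> last char: $
  2: abb$a -> last char: a
  3: b$aab -> last char: b
  4: bb$aa -> last char: a


BWT = b$aba


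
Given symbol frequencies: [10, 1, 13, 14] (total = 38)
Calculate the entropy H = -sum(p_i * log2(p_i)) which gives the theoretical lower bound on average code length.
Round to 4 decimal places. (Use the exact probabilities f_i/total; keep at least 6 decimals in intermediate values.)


Per-symbol terms -p_i * log2(p_i) with p_i = f_i/38:
  p = 10/38 = 0.263158: log2(p) = -1.925999, -p*log2(p) = 0.506842
  p = 1/38 = 0.026316: log2(p) = -5.247928, -p*log2(p) = 0.138103
  p = 13/38 = 0.342105: log2(p) = -1.547488, -p*log2(p) = 0.529404
  p = 14/38 = 0.368421: log2(p) = -1.440573, -p*log2(p) = 0.530737
H = 0.506842 + 0.138103 + 0.529404 + 0.530737 = 1.705086

H = 1.7051 bits/symbol


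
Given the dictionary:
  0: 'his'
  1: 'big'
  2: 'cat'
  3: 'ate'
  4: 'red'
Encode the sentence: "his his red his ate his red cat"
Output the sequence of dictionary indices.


Look up each word in the dictionary:
  'his' -> 0
  'his' -> 0
  'red' -> 4
  'his' -> 0
  'ate' -> 3
  'his' -> 0
  'red' -> 4
  'cat' -> 2

Encoded: [0, 0, 4, 0, 3, 0, 4, 2]


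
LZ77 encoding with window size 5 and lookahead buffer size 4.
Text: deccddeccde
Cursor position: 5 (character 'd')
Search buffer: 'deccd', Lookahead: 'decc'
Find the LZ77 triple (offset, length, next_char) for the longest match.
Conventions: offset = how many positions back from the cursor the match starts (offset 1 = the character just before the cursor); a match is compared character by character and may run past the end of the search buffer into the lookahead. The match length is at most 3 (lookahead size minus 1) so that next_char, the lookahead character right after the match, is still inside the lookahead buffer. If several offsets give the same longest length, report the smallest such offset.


Try each offset into the search buffer:
  offset=1 (pos 4, char 'd'): match length 1
  offset=2 (pos 3, char 'c'): match length 0
  offset=3 (pos 2, char 'c'): match length 0
  offset=4 (pos 1, char 'e'): match length 0
  offset=5 (pos 0, char 'd'): match length 3
Longest match has length 3 at offset 5.
next_char = character at position 5 + 3 = 8 -> 'c'

Best match: offset=5, length=3 (matching 'dec' starting at position 0)
LZ77 triple: (5, 3, 'c')


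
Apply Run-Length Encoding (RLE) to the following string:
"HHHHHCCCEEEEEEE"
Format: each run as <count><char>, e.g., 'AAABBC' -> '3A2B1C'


Scanning runs left to right:
  i=0: run of 'H' x 5 -> '5H'
  i=5: run of 'C' x 3 -> '3C'
  i=8: run of 'E' x 7 -> '7E'

RLE = 5H3C7E


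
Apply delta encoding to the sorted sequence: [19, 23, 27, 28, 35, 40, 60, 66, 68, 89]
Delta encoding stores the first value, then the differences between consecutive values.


First value: 19
Deltas:
  23 - 19 = 4
  27 - 23 = 4
  28 - 27 = 1
  35 - 28 = 7
  40 - 35 = 5
  60 - 40 = 20
  66 - 60 = 6
  68 - 66 = 2
  89 - 68 = 21


Delta encoded: [19, 4, 4, 1, 7, 5, 20, 6, 2, 21]


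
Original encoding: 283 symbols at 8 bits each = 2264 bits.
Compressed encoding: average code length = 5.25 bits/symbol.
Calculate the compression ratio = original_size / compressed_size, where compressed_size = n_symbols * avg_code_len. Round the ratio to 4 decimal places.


original_size = n_symbols * orig_bits = 283 * 8 = 2264 bits
compressed_size = n_symbols * avg_code_len = 283 * 5.25 = 1485.75 bits
ratio = original_size / compressed_size = 2264 / 1485.75 = 1.5238

Compression ratio = 1.5238


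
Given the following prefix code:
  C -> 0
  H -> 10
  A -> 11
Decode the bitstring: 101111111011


Decoding step by step:
Bits 10 -> H
Bits 11 -> A
Bits 11 -> A
Bits 11 -> A
Bits 10 -> H
Bits 11 -> A


Decoded message: HAAAHA


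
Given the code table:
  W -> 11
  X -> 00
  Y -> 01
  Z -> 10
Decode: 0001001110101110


Decoding:
00 -> X
01 -> Y
00 -> X
11 -> W
10 -> Z
10 -> Z
11 -> W
10 -> Z


Result: XYXWZZWZ


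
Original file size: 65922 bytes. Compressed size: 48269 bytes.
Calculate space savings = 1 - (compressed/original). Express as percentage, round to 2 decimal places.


ratio = compressed/original = 48269/65922 = 0.732214
savings = 1 - ratio = 1 - 0.732214 = 0.267786
as a percentage: 0.267786 * 100 = 26.78%

Space savings = 1 - 48269/65922 = 26.78%


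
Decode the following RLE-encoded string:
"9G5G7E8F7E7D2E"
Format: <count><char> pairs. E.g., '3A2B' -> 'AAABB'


Expanding each <count><char> pair:
  9G -> 'GGGGGGGGG'
  5G -> 'GGGGG'
  7E -> 'EEEEEEE'
  8F -> 'FFFFFFFF'
  7E -> 'EEEEEEE'
  7D -> 'DDDDDDD'
  2E -> 'EE'

Decoded = GGGGGGGGGGGGGGEEEEEEEFFFFFFFFEEEEEEEDDDDDDDEE


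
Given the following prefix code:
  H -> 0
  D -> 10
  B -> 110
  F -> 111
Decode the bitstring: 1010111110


Decoding step by step:
Bits 10 -> D
Bits 10 -> D
Bits 111 -> F
Bits 110 -> B


Decoded message: DDFB


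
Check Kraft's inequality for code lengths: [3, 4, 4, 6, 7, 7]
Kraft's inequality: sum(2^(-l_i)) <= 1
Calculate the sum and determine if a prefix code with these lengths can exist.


Sum = 2^(-3) + 2^(-4) + 2^(-4) + 2^(-6) + 2^(-7) + 2^(-7)
    = 0.125 + 0.0625 + 0.0625 + 0.015625 + 0.0078125 + 0.0078125
    = 36/128 = 0.28125
Since 0.28125 <= 1, Kraft's inequality IS satisfied.
A prefix code with these lengths CAN exist.

Kraft sum = 0.28125. Satisfied.


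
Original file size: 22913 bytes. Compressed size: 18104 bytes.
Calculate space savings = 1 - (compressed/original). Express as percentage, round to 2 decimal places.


ratio = compressed/original = 18104/22913 = 0.790119
savings = 1 - ratio = 1 - 0.790119 = 0.209881
as a percentage: 0.209881 * 100 = 20.99%

Space savings = 1 - 18104/22913 = 20.99%


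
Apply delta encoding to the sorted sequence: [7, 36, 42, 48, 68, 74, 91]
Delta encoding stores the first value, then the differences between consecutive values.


First value: 7
Deltas:
  36 - 7 = 29
  42 - 36 = 6
  48 - 42 = 6
  68 - 48 = 20
  74 - 68 = 6
  91 - 74 = 17


Delta encoded: [7, 29, 6, 6, 20, 6, 17]


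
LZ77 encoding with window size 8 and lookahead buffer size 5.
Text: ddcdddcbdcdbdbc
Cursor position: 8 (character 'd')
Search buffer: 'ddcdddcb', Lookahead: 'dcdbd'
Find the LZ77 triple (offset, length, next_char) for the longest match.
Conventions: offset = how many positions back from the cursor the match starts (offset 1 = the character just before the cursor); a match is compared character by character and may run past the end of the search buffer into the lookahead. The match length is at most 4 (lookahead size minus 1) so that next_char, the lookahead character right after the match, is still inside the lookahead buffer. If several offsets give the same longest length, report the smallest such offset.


Try each offset into the search buffer:
  offset=1 (pos 7, char 'b'): match length 0
  offset=2 (pos 6, char 'c'): match length 0
  offset=3 (pos 5, char 'd'): match length 2
  offset=4 (pos 4, char 'd'): match length 1
  offset=5 (pos 3, char 'd'): match length 1
  offset=6 (pos 2, char 'c'): match length 0
  offset=7 (pos 1, char 'd'): match length 3
  offset=8 (pos 0, char 'd'): match length 1
Longest match has length 3 at offset 7.
next_char = character at position 8 + 3 = 11 -> 'b'

Best match: offset=7, length=3 (matching 'dcd' starting at position 1)
LZ77 triple: (7, 3, 'b')


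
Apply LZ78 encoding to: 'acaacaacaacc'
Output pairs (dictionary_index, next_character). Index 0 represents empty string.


LZ78 encoding steps:
Dictionary: {0: ''}
Step 1: w='' (idx 0), next='a' -> output (0, 'a'), add 'a' as idx 1
Step 2: w='' (idx 0), next='c' -> output (0, 'c'), add 'c' as idx 2
Step 3: w='a' (idx 1), next='a' -> output (1, 'a'), add 'aa' as idx 3
Step 4: w='c' (idx 2), next='a' -> output (2, 'a'), add 'ca' as idx 4
Step 5: w='a' (idx 1), next='c' -> output (1, 'c'), add 'ac' as idx 5
Step 6: w='aa' (idx 3), next='c' -> output (3, 'c'), add 'aac' as idx 6
Step 7: w='c' (idx 2), end of input -> output (2, '')


Encoded: [(0, 'a'), (0, 'c'), (1, 'a'), (2, 'a'), (1, 'c'), (3, 'c'), (2, '')]


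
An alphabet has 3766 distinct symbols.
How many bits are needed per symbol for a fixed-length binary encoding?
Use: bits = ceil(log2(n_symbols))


log2(3766) = 11.8788
Bracket: 2^11 = 2048 < 3766 <= 2^12 = 4096
So ceil(log2(3766)) = 12

bits = ceil(log2(3766)) = ceil(11.8788) = 12 bits


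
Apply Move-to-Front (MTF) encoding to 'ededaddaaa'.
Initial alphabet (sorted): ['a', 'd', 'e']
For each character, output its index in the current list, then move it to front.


MTF encoding:
'e': index 2 in ['a', 'd', 'e'] -> ['e', 'a', 'd']
'd': index 2 in ['e', 'a', 'd'] -> ['d', 'e', 'a']
'e': index 1 in ['d', 'e', 'a'] -> ['e', 'd', 'a']
'd': index 1 in ['e', 'd', 'a'] -> ['d', 'e', 'a']
'a': index 2 in ['d', 'e', 'a'] -> ['a', 'd', 'e']
'd': index 1 in ['a', 'd', 'e'] -> ['d', 'a', 'e']
'd': index 0 in ['d', 'a', 'e'] -> ['d', 'a', 'e']
'a': index 1 in ['d', 'a', 'e'] -> ['a', 'd', 'e']
'a': index 0 in ['a', 'd', 'e'] -> ['a', 'd', 'e']
'a': index 0 in ['a', 'd', 'e'] -> ['a', 'd', 'e']


Output: [2, 2, 1, 1, 2, 1, 0, 1, 0, 0]


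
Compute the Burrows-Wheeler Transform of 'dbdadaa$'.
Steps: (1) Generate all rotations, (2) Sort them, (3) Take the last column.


Rotations (sorted):
  0: $dbdadaa -> last char: a
  1: a$dbdada -> last char: a
  2: aa$dbdad -> last char: d
  3: adaa$dbd -> last char: d
  4: bdadaa$d -> last char: d
  5: daa$dbda -> last char: a
  6: dadaa$db -> last char: b
  7: dbdadaa$ -> last char: $


BWT = aadddab$


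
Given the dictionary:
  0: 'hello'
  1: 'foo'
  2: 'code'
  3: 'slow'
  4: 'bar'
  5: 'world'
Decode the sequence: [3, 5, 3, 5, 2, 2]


Look up each index in the dictionary:
  3 -> 'slow'
  5 -> 'world'
  3 -> 'slow'
  5 -> 'world'
  2 -> 'code'
  2 -> 'code'

Decoded: "slow world slow world code code"


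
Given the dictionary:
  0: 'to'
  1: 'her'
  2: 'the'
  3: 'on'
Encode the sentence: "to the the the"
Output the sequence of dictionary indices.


Look up each word in the dictionary:
  'to' -> 0
  'the' -> 2
  'the' -> 2
  'the' -> 2

Encoded: [0, 2, 2, 2]


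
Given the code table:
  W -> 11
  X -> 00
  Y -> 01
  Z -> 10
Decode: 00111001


Decoding:
00 -> X
11 -> W
10 -> Z
01 -> Y


Result: XWZY


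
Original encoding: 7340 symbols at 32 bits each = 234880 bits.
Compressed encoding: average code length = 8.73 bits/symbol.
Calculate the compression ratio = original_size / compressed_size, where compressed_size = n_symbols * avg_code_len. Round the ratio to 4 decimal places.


original_size = n_symbols * orig_bits = 7340 * 32 = 234880 bits
compressed_size = n_symbols * avg_code_len = 7340 * 8.73 = 64078.2 bits
ratio = original_size / compressed_size = 234880 / 64078.2 = 3.6655

Compression ratio = 3.6655


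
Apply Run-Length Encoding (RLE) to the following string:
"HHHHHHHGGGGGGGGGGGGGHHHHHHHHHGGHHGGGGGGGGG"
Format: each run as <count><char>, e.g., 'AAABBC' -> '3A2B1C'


Scanning runs left to right:
  i=0: run of 'H' x 7 -> '7H'
  i=7: run of 'G' x 13 -> '13G'
  i=20: run of 'H' x 9 -> '9H'
  i=29: run of 'G' x 2 -> '2G'
  i=31: run of 'H' x 2 -> '2H'
  i=33: run of 'G' x 9 -> '9G'

RLE = 7H13G9H2G2H9G


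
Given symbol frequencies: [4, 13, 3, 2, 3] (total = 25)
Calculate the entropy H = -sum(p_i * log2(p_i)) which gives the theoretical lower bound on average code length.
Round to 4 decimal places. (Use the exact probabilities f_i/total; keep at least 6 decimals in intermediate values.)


Per-symbol terms -p_i * log2(p_i) with p_i = f_i/25:
  p = 4/25 = 0.160000: log2(p) = -2.643856, -p*log2(p) = 0.423017
  p = 13/25 = 0.520000: log2(p) = -0.943416, -p*log2(p) = 0.490577
  p = 3/25 = 0.120000: log2(p) = -3.058894, -p*log2(p) = 0.367067
  p = 2/25 = 0.080000: log2(p) = -3.643856, -p*log2(p) = 0.291508
  p = 3/25 = 0.120000: log2(p) = -3.058894, -p*log2(p) = 0.367067
H = 0.423017 + 0.490577 + 0.367067 + 0.291508 + 0.367067 = 1.939236

H = 1.9392 bits/symbol


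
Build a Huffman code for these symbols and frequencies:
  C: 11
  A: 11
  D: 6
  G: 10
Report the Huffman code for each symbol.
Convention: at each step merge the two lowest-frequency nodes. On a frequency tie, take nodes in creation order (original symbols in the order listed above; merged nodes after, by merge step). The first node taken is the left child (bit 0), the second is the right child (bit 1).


Huffman tree construction:
Step 1: Merge D(6) + G(10) = 16
Step 2: Merge C(11) + A(11) = 22
Step 3: Merge (D+G)(16) + (C+A)(22) = 38
Read each symbol's code off the tree from the root (left child = 0, right child = 1).

Codes:
  C: 10 (length 2)
  A: 11 (length 2)
  D: 00 (length 2)
  G: 01 (length 2)
Average code length: 76/38 = 2.0000 bits/symbol


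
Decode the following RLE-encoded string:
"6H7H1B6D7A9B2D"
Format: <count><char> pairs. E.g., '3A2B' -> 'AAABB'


Expanding each <count><char> pair:
  6H -> 'HHHHHH'
  7H -> 'HHHHHHH'
  1B -> 'B'
  6D -> 'DDDDDD'
  7A -> 'AAAAAAA'
  9B -> 'BBBBBBBBB'
  2D -> 'DD'

Decoded = HHHHHHHHHHHHHBDDDDDDAAAAAAABBBBBBBBBDD


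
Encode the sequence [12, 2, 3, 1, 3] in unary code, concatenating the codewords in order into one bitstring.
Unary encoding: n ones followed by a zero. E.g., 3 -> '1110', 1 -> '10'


Encode each number as n ones followed by a terminating 0:
  12 -> 1111111111110 (13 bits)
  2 -> 110 (3 bits)
  3 -> 1110 (4 bits)
  1 -> 10 (2 bits)
  3 -> 1110 (4 bits)
Total length = 13 + 3 + 4 + 2 + 4 = 26 bits.

Unary([12, 2, 3, 1, 3]) = 11111111111101101110101110 (26 bits)


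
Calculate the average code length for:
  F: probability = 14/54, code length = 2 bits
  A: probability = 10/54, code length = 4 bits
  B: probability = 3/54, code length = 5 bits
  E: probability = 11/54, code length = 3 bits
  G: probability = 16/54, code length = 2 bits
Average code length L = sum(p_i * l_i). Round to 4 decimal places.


Weighted contributions p_i * l_i:
  F: (14/54) * 2 = 28/54
  A: (10/54) * 4 = 40/54
  B: (3/54) * 5 = 15/54
  E: (11/54) * 3 = 33/54
  G: (16/54) * 2 = 32/54
Sum = (28 + 40 + 15 + 33 + 32)/54 = 148/54

L = 148/54 = 2.7407 bits/symbol


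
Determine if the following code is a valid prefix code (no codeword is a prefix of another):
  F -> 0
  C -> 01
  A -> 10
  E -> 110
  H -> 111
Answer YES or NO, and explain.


Checking each pair (does one codeword prefix another?):
  F='0' vs C='01': prefix -- VIOLATION

NO -- this is NOT a valid prefix code. F (0) is a prefix of C (01).


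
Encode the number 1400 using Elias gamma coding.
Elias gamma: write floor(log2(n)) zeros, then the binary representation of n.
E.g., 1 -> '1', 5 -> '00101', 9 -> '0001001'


num_bits = floor(log2(1400)) + 1 = 11
leading_zeros = num_bits - 1 = 10
binary(1400) = 10101111000

Elias gamma(1400) = '0000000000' + '10101111000' = 000000000010101111000 (21 bits)


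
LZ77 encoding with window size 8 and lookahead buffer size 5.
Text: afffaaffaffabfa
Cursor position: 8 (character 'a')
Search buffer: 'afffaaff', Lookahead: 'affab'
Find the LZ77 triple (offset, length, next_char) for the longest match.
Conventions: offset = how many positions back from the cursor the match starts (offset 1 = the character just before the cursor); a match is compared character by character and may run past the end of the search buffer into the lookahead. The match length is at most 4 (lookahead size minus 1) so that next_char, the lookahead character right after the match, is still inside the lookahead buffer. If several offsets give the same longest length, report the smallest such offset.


Try each offset into the search buffer:
  offset=1 (pos 7, char 'f'): match length 0
  offset=2 (pos 6, char 'f'): match length 0
  offset=3 (pos 5, char 'a'): match length 4
  offset=4 (pos 4, char 'a'): match length 1
  offset=5 (pos 3, char 'f'): match length 0
  offset=6 (pos 2, char 'f'): match length 0
  offset=7 (pos 1, char 'f'): match length 0
  offset=8 (pos 0, char 'a'): match length 3
Longest match has length 4 at offset 3.
next_char = character at position 8 + 4 = 12 -> 'b'

Best match: offset=3, length=4 (matching 'affa' starting at position 5)
LZ77 triple: (3, 4, 'b')


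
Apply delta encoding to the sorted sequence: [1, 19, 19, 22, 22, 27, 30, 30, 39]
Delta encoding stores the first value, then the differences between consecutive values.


First value: 1
Deltas:
  19 - 1 = 18
  19 - 19 = 0
  22 - 19 = 3
  22 - 22 = 0
  27 - 22 = 5
  30 - 27 = 3
  30 - 30 = 0
  39 - 30 = 9


Delta encoded: [1, 18, 0, 3, 0, 5, 3, 0, 9]


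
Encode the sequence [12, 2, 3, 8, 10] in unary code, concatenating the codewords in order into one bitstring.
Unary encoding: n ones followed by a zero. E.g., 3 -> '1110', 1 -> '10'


Encode each number as n ones followed by a terminating 0:
  12 -> 1111111111110 (13 bits)
  2 -> 110 (3 bits)
  3 -> 1110 (4 bits)
  8 -> 111111110 (9 bits)
  10 -> 11111111110 (11 bits)
Total length = 13 + 3 + 4 + 9 + 11 = 40 bits.

Unary([12, 2, 3, 8, 10]) = 1111111111110110111011111111011111111110 (40 bits)


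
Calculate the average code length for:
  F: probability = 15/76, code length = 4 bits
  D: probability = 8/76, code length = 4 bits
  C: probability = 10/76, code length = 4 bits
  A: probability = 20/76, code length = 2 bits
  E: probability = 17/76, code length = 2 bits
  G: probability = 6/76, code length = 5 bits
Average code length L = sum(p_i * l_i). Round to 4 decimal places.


Weighted contributions p_i * l_i:
  F: (15/76) * 4 = 60/76
  D: (8/76) * 4 = 32/76
  C: (10/76) * 4 = 40/76
  A: (20/76) * 2 = 40/76
  E: (17/76) * 2 = 34/76
  G: (6/76) * 5 = 30/76
Sum = (60 + 32 + 40 + 40 + 34 + 30)/76 = 236/76

L = 236/76 = 3.1053 bits/symbol


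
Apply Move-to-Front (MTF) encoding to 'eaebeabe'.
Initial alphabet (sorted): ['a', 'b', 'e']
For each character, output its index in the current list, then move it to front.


MTF encoding:
'e': index 2 in ['a', 'b', 'e'] -> ['e', 'a', 'b']
'a': index 1 in ['e', 'a', 'b'] -> ['a', 'e', 'b']
'e': index 1 in ['a', 'e', 'b'] -> ['e', 'a', 'b']
'b': index 2 in ['e', 'a', 'b'] -> ['b', 'e', 'a']
'e': index 1 in ['b', 'e', 'a'] -> ['e', 'b', 'a']
'a': index 2 in ['e', 'b', 'a'] -> ['a', 'e', 'b']
'b': index 2 in ['a', 'e', 'b'] -> ['b', 'a', 'e']
'e': index 2 in ['b', 'a', 'e'] -> ['e', 'b', 'a']


Output: [2, 1, 1, 2, 1, 2, 2, 2]


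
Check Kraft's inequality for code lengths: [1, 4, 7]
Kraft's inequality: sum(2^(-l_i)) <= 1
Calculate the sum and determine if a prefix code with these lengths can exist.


Sum = 2^(-1) + 2^(-4) + 2^(-7)
    = 0.5 + 0.0625 + 0.0078125
    = 73/128 = 0.5703125
Since 0.5703125 <= 1, Kraft's inequality IS satisfied.
A prefix code with these lengths CAN exist.

Kraft sum = 0.5703125. Satisfied.


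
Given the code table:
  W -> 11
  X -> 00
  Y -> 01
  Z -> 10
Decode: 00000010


Decoding:
00 -> X
00 -> X
00 -> X
10 -> Z


Result: XXXZ


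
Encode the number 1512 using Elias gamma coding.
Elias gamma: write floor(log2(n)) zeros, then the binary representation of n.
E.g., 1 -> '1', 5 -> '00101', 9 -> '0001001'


num_bits = floor(log2(1512)) + 1 = 11
leading_zeros = num_bits - 1 = 10
binary(1512) = 10111101000

Elias gamma(1512) = '0000000000' + '10111101000' = 000000000010111101000 (21 bits)


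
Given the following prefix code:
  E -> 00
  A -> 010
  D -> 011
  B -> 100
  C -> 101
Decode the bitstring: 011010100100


Decoding step by step:
Bits 011 -> D
Bits 010 -> A
Bits 100 -> B
Bits 100 -> B


Decoded message: DABB


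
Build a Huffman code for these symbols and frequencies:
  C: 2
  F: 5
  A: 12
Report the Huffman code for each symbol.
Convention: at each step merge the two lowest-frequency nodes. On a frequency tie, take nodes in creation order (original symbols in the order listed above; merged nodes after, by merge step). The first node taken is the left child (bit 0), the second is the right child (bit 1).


Huffman tree construction:
Step 1: Merge C(2) + F(5) = 7
Step 2: Merge (C+F)(7) + A(12) = 19
Read each symbol's code off the tree from the root (left child = 0, right child = 1).

Codes:
  C: 00 (length 2)
  F: 01 (length 2)
  A: 1 (length 1)
Average code length: 26/19 = 1.3684 bits/symbol


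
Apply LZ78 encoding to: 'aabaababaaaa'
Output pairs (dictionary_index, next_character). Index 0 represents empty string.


LZ78 encoding steps:
Dictionary: {0: ''}
Step 1: w='' (idx 0), next='a' -> output (0, 'a'), add 'a' as idx 1
Step 2: w='a' (idx 1), next='b' -> output (1, 'b'), add 'ab' as idx 2
Step 3: w='a' (idx 1), next='a' -> output (1, 'a'), add 'aa' as idx 3
Step 4: w='' (idx 0), next='b' -> output (0, 'b'), add 'b' as idx 4
Step 5: w='ab' (idx 2), next='a' -> output (2, 'a'), add 'aba' as idx 5
Step 6: w='aa' (idx 3), next='a' -> output (3, 'a'), add 'aaa' as idx 6


Encoded: [(0, 'a'), (1, 'b'), (1, 'a'), (0, 'b'), (2, 'a'), (3, 'a')]


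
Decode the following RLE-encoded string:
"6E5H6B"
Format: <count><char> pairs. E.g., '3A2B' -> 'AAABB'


Expanding each <count><char> pair:
  6E -> 'EEEEEE'
  5H -> 'HHHHH'
  6B -> 'BBBBBB'

Decoded = EEEEEEHHHHHBBBBBB


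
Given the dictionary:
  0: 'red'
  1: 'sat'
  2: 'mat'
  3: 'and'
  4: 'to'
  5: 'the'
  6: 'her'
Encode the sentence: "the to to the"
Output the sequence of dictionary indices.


Look up each word in the dictionary:
  'the' -> 5
  'to' -> 4
  'to' -> 4
  'the' -> 5

Encoded: [5, 4, 4, 5]


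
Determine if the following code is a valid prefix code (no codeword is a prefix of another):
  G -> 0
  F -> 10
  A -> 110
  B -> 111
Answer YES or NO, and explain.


Checking each pair (does one codeword prefix another?):
  G='0' vs F='10': no prefix
  G='0' vs A='110': no prefix
  G='0' vs B='111': no prefix
  F='10' vs G='0': no prefix
  F='10' vs A='110': no prefix
  F='10' vs B='111': no prefix
  A='110' vs G='0': no prefix
  A='110' vs F='10': no prefix
  A='110' vs B='111': no prefix
  B='111' vs G='0': no prefix
  B='111' vs F='10': no prefix
  B='111' vs A='110': no prefix
No violation found over all pairs.

YES -- this is a valid prefix code. No codeword is a prefix of any other codeword.


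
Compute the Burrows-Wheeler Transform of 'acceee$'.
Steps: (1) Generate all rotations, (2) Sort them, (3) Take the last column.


Rotations (sorted):
  0: $acceee -> last char: e
  1: acceee$ -> last char: $
  2: cceee$a -> last char: a
  3: ceee$ac -> last char: c
  4: e$accee -> last char: e
  5: ee$acce -> last char: e
  6: eee$acc -> last char: c


BWT = e$aceec


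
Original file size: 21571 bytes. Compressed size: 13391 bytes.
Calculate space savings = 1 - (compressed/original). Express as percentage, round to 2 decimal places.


ratio = compressed/original = 13391/21571 = 0.620787
savings = 1 - ratio = 1 - 0.620787 = 0.379213
as a percentage: 0.379213 * 100 = 37.92%

Space savings = 1 - 13391/21571 = 37.92%


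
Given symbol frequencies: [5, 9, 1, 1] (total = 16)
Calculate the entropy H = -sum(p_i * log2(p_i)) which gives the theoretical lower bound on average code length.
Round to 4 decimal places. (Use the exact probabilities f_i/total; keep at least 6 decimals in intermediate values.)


Per-symbol terms -p_i * log2(p_i) with p_i = f_i/16:
  p = 5/16 = 0.312500: log2(p) = -1.678072, -p*log2(p) = 0.524397
  p = 9/16 = 0.562500: log2(p) = -0.830075, -p*log2(p) = 0.466917
  p = 1/16 = 0.062500: log2(p) = -4.000000, -p*log2(p) = 0.250000
  p = 1/16 = 0.062500: log2(p) = -4.000000, -p*log2(p) = 0.250000
H = 0.524397 + 0.466917 + 0.250000 + 0.250000 = 1.491314

H = 1.4913 bits/symbol


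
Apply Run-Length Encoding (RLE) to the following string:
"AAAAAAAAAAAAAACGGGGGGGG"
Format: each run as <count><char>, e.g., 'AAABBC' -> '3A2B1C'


Scanning runs left to right:
  i=0: run of 'A' x 14 -> '14A'
  i=14: run of 'C' x 1 -> '1C'
  i=15: run of 'G' x 8 -> '8G'

RLE = 14A1C8G


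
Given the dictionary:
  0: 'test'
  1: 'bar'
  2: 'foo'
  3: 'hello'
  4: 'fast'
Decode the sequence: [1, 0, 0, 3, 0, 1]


Look up each index in the dictionary:
  1 -> 'bar'
  0 -> 'test'
  0 -> 'test'
  3 -> 'hello'
  0 -> 'test'
  1 -> 'bar'

Decoded: "bar test test hello test bar"


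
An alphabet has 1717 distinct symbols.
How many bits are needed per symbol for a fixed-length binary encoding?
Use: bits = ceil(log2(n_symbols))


log2(1717) = 10.7457
Bracket: 2^10 = 1024 < 1717 <= 2^11 = 2048
So ceil(log2(1717)) = 11

bits = ceil(log2(1717)) = ceil(10.7457) = 11 bits


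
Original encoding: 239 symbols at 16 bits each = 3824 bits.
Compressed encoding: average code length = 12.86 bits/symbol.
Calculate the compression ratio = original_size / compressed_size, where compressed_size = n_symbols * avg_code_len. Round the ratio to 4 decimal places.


original_size = n_symbols * orig_bits = 239 * 16 = 3824 bits
compressed_size = n_symbols * avg_code_len = 239 * 12.86 = 3073.54 bits
ratio = original_size / compressed_size = 3824 / 3073.54 = 1.2442

Compression ratio = 1.2442


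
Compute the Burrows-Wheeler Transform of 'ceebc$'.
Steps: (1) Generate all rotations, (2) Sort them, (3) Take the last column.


Rotations (sorted):
  0: $ceebc -> last char: c
  1: bc$cee -> last char: e
  2: c$ceeb -> last char: b
  3: ceebc$ -> last char: $
  4: ebc$ce -> last char: e
  5: eebc$c -> last char: c


BWT = ceb$ec


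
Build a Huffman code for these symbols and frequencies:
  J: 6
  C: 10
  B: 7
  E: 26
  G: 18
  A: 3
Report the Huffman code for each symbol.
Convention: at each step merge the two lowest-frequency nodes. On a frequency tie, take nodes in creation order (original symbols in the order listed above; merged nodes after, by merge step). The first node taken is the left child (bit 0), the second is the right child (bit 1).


Huffman tree construction:
Step 1: Merge A(3) + J(6) = 9
Step 2: Merge B(7) + (A+J)(9) = 16
Step 3: Merge C(10) + (B+(A+J))(16) = 26
Step 4: Merge G(18) + E(26) = 44
Step 5: Merge (C+(B+(A+J)))(26) + (G+E)(44) = 70
Read each symbol's code off the tree from the root (left child = 0, right child = 1).

Codes:
  J: 0111 (length 4)
  C: 00 (length 2)
  B: 010 (length 3)
  E: 11 (length 2)
  G: 10 (length 2)
  A: 0110 (length 4)
Average code length: 165/70 = 2.3571 bits/symbol


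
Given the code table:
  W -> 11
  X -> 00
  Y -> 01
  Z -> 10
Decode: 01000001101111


Decoding:
01 -> Y
00 -> X
00 -> X
01 -> Y
10 -> Z
11 -> W
11 -> W


Result: YXXYZWW


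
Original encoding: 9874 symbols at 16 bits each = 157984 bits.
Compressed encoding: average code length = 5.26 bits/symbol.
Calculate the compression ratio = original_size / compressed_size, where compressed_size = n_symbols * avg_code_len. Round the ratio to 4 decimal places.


original_size = n_symbols * orig_bits = 9874 * 16 = 157984 bits
compressed_size = n_symbols * avg_code_len = 9874 * 5.26 = 51937.24 bits
ratio = original_size / compressed_size = 157984 / 51937.24 = 3.0418

Compression ratio = 3.0418
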